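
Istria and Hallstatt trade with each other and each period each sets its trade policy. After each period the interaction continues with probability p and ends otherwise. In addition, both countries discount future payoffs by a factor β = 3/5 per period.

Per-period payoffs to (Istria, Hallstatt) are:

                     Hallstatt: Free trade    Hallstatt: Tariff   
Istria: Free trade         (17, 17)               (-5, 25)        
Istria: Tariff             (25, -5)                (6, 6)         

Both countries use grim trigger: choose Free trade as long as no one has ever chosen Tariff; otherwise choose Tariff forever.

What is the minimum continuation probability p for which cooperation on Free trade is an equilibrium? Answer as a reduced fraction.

40/57

Expected continuation weight on next period's payoff is β·p = 3/5·p, which plays the role of the discount factor.
Cooperation requires 3/5·p ≥ (25−17)/(25−6) = 8/19, hence p ≥ 40/57.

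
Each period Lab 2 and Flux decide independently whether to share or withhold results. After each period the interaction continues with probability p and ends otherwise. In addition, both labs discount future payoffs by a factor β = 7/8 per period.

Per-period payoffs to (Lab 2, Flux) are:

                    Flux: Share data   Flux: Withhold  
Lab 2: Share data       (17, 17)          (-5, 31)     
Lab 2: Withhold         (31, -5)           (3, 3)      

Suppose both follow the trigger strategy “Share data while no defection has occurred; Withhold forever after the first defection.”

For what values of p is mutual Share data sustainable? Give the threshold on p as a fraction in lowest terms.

Expected continuation weight on next period's payoff is β·p = 7/8·p, which plays the role of the discount factor.
Cooperation requires 7/8·p ≥ (31−17)/(31−3) = 1/2, hence p ≥ 4/7.

4/7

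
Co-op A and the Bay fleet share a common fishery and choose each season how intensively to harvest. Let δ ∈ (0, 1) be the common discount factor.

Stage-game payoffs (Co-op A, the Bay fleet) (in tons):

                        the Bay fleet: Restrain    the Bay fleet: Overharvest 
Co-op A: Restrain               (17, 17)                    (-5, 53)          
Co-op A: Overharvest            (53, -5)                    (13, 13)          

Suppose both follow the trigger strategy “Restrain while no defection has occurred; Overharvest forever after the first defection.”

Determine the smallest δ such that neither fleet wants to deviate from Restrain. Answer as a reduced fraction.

9/10

Cooperation forever yields 17 each period: 17/(1−δ).
Deviating yields 53 once, then 13 forever: 53 + 13δ/(1−δ).
No profitable deviation requires 17/(1−δ) ≥ 53 + 13δ/(1−δ).
Multiplying by (1−δ): 17 ≥ 53(1−δ) + 13δ = 53 − 40δ.
So 40δ ≥ 36, i.e. δ ≥ 36/40 = 9/10.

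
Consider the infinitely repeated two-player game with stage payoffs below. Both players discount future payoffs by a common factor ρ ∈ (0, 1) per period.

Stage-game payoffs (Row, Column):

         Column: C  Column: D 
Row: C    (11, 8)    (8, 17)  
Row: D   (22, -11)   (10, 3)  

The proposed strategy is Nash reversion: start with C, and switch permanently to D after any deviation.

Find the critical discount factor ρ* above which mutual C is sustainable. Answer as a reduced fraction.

11/12

For Row: deviation gain 22−11 = 11, per-period punishment loss 11−10 = 1. IC gives ρ ≥ 11/12.
For Column: gain 9, loss 5 per period, so ρ ≥ 9/14.
The tighter constraint is Row's, so cooperation needs ρ ≥ 11/12.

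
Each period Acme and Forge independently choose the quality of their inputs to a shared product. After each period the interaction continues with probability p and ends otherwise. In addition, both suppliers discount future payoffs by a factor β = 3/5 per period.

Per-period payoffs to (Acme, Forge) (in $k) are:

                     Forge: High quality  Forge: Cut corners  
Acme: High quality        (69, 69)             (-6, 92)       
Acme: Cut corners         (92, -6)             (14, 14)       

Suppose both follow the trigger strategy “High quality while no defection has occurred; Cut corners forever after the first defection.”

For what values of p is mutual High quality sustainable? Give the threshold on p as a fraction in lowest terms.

115/234

Expected continuation weight on next period's payoff is β·p = 3/5·p, which plays the role of the discount factor.
Cooperation requires 3/5·p ≥ (92−69)/(92−14) = 23/78, hence p ≥ 115/234.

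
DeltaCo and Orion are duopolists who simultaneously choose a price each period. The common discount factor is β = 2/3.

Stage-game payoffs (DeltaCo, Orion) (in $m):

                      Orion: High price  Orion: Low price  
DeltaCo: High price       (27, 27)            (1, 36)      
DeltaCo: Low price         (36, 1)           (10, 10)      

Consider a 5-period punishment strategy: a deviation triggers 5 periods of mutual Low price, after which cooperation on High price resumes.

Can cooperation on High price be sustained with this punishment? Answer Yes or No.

Yes

Comparing payoff streams over the 6 periods until play realigns: cooperate → 27(1+β+…+β^5); deviate → 36 + 10(β+…+β^5).
Cooperation is sustained iff (27−10)(β+…+β^5) ≥ 36−27.
β+…+β^5 = 2/3·(1−(2/3)^5)/(1−2/3) = 1.7366, and (36−27)/(27−10) = 0.5294.
1.7366 ≥ 0.5294, so cooperation is sustainable.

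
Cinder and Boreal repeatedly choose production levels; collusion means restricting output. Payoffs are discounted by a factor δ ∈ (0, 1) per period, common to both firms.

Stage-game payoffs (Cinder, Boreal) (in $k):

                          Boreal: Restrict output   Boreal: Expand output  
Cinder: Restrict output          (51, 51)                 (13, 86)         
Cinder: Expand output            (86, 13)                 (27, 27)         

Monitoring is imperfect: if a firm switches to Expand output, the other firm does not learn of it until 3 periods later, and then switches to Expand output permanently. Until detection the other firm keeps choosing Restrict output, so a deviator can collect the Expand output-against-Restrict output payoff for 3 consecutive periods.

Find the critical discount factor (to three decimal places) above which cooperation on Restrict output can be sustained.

0.840

The best deviation is to choose Expand output for all 3 undetected periods, earning 86 each, then 27 forever once detected.
Deviation value: 86(1−δ^3)/(1−δ) + 27δ^3/(1−δ); cooperation value: 51/(1−δ).
IC: 51 ≥ 86(1−δ^3) + 27δ^3 = 86 − 59δ^3.
So δ^3 ≥ 35/59, giving δ ≥ (35/59)^(1/3) ≈ 0.840.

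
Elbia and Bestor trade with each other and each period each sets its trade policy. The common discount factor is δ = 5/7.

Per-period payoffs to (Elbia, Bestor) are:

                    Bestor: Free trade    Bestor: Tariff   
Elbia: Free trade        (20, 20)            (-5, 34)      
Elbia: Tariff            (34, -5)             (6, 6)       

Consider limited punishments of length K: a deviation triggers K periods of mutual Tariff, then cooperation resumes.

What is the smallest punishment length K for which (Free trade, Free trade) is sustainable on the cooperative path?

2

No profitable deviation requires (20−6)(δ+…+δ^K) ≥ 34−20, i.e. δ+…+δ^K ≥ 1 ≈ 1.0000.
With δ = 5/7, the partial sums are K=1: 0.7143, K=2: 1.2245.
K = 2 is the first length at which the sum reaches 1.0000.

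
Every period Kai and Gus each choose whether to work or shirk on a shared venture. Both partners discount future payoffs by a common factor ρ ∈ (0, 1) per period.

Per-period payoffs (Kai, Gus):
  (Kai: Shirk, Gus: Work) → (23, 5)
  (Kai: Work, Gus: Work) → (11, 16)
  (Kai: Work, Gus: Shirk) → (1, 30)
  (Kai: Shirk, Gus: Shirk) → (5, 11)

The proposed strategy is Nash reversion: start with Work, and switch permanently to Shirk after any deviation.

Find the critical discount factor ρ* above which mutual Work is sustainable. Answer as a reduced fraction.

14/19

For Kai: deviation gain 23−11 = 12, per-period punishment loss 11−5 = 6. IC gives ρ ≥ 12/18 = 2/3.
For Gus: gain 14, loss 5 per period, so ρ ≥ 14/19.
The tighter constraint is Gus's, so cooperation needs ρ ≥ 14/19.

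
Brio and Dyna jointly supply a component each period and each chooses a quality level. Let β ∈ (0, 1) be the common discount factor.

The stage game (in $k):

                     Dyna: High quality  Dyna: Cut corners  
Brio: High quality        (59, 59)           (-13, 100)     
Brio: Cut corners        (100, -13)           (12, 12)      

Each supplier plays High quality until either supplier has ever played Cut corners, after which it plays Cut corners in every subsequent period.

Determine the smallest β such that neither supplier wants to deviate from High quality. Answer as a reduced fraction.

59/(1−β) ≥ 100 + 12β/(1−β)
59 ≥ 100 − 88β
β ≥ 41/88.

41/88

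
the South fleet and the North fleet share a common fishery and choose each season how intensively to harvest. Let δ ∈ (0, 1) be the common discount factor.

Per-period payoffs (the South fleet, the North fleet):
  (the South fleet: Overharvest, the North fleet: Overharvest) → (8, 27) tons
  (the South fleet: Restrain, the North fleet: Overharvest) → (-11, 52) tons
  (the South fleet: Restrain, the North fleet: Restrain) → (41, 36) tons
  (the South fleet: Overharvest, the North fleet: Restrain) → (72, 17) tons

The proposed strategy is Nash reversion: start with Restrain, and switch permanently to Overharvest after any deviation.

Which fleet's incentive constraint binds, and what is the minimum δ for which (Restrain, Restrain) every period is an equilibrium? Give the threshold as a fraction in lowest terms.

For the South fleet: deviation gain 72−41 = 31, per-period punishment loss 41−8 = 33. IC gives δ ≥ 31/64.
For the North fleet: gain 16, loss 9 per period, so δ ≥ 16/25.
The tighter constraint is the North fleet's, so cooperation needs δ ≥ 16/25.

the North fleet; δ ≥ 16/25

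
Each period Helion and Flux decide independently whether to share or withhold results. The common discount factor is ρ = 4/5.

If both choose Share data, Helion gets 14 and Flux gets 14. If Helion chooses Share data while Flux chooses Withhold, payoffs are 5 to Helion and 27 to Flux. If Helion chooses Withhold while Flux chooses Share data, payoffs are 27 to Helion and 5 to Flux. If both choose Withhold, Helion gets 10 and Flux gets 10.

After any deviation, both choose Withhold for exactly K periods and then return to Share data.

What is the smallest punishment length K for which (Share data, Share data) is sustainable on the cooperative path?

8

IC: ρ(1−ρ^K)/(1−ρ) ≥ (27−14)/(14−10) = 13/4.
With ρ = 4/5: need 1 − ρ^K ≥ 13/4·(1−4/5)/(4/5), i.e. ρ^K ≤ 0.1875.
Since (4/5)^7 = 0.2097 and (4/5)^8 = 0.1678, the smallest such K is 8.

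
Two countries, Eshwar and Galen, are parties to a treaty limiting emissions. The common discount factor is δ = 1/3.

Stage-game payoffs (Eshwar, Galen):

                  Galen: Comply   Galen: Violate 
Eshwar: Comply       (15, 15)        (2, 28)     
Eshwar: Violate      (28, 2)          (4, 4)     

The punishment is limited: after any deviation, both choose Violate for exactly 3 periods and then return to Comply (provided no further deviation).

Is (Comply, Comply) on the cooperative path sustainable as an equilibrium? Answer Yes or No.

A one-shot deviation gives 28 now, then 4 for 3 periods, then back to 15.
Gain from deviating: (28−15) today; loss: (15−4) in each of the next 3 periods.
No-deviation condition: (15−4)(δ+…+δ^3) ≥ 28−15, i.e. δ+…+δ^3 ≥ 13/11.
At δ = 1/3: δ+…+δ^3 = 0.4815 < 1.1818.
So cooperation is not sustainable.

No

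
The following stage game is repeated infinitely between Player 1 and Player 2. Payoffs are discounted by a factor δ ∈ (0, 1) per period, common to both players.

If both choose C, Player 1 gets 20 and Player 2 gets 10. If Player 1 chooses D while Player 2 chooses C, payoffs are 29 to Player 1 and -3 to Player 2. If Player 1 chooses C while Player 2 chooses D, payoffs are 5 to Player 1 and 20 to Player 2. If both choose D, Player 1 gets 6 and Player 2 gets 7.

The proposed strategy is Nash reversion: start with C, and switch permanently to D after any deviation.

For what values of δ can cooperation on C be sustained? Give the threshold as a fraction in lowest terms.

10/13

For Player 1: deviation gain 29−20 = 9, per-period punishment loss 20−6 = 14. IC gives δ ≥ 9/23.
For Player 2: gain 10, loss 3 per period, so δ ≥ 10/13.
The tighter constraint is Player 2's, so cooperation needs δ ≥ 10/13.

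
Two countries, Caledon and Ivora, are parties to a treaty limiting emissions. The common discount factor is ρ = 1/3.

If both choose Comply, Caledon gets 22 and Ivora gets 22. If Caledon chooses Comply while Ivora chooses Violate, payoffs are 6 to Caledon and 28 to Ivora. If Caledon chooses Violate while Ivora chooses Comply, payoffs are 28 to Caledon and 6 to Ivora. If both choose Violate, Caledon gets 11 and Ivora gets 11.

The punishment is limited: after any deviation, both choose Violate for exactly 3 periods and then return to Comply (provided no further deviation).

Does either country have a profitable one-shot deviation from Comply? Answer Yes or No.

A one-shot deviation gives 28 now, then 11 for 3 periods, then back to 22.
Gain from deviating: (28−22) today; loss: (22−11) in each of the next 3 periods.
No-deviation condition: (22−11)(ρ+…+ρ^3) ≥ 28−22, i.e. ρ+…+ρ^3 ≥ 6/11.
At ρ = 1/3: ρ+…+ρ^3 = 0.4815 < 0.5455.
So cooperation is not sustainable.

Yes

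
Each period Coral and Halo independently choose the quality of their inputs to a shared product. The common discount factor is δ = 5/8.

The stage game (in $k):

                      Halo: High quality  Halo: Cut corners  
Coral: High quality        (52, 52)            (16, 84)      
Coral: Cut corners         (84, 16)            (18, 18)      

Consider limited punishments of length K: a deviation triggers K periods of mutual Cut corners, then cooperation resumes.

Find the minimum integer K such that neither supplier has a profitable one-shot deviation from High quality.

2

IC: δ(1−δ^K)/(1−δ) ≥ (84−52)/(52−18) = 16/17.
With δ = 5/8: need 1 − δ^K ≥ 16/17·(1−5/8)/(5/8), i.e. δ^K ≤ 0.4353.
Since (5/8)^1 = 0.6250 and (5/8)^2 = 0.3906, the smallest such K is 2.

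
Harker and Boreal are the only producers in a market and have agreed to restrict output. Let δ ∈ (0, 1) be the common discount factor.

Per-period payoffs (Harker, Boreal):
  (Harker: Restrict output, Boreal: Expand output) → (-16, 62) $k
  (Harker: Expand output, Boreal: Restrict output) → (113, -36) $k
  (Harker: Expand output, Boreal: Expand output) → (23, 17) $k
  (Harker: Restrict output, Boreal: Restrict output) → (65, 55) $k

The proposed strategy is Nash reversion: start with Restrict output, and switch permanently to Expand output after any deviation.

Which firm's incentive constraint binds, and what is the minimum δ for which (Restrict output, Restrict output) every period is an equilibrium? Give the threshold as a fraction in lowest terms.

Harker: cooperation gives 65 each period; deviation gives 113 once then 23 forever.
  65/(1−δ) ≥ 113 + 23δ/(1−δ) ⇒ δ ≥ 48/90 = 8/15.
Boreal: cooperation gives 55 each period; deviation gives 62 once then 17 forever.
  δ ≥ 7/45.
Both must hold, so the binding constraint is Harker's: δ ≥ 8/15.

Harker; δ ≥ 8/15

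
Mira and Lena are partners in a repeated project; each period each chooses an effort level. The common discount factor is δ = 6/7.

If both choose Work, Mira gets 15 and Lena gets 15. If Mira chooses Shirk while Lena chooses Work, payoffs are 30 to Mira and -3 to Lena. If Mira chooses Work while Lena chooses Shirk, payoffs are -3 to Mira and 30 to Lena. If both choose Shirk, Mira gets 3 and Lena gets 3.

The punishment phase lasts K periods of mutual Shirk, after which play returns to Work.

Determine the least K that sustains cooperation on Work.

2

Need Σ_{k=1}^{K} δ^k ≥ (30−15)/(15−3) = 1.2500 at δ = 6/7.
At K = 1 the sum is 0.8571 < 1.2500; at K = 2 it is 1.5918 ≥ 1.2500.
So the minimum punishment length is K = 2.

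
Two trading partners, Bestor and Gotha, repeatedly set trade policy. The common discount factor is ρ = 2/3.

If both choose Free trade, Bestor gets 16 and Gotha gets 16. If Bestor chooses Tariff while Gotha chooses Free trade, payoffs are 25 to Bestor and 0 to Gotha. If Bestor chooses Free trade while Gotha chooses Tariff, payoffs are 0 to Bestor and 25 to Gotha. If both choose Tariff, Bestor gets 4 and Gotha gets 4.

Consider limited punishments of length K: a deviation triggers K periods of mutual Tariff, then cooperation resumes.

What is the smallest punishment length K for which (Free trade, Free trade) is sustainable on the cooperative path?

IC: ρ(1−ρ^K)/(1−ρ) ≥ (25−16)/(16−4) = 3/4.
With ρ = 2/3: need 1 − ρ^K ≥ 3/4·(1−2/3)/(2/3), i.e. ρ^K ≤ 0.6250.
Since (2/3)^1 = 0.6667 and (2/3)^2 = 0.4444, the smallest such K is 2.

2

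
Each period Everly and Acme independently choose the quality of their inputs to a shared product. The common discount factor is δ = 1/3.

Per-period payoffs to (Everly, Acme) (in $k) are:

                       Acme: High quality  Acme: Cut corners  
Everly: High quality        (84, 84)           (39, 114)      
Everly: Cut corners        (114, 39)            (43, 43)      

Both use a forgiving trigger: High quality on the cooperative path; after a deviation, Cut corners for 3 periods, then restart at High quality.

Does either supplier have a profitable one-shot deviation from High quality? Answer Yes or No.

IC: δ+…+δ^3 ≥ (114−84)/(84−43) = 30/41.
At δ = 1/3: partial sum = 0.4815 < 0.7317. Cooperation not sustainable.

Yes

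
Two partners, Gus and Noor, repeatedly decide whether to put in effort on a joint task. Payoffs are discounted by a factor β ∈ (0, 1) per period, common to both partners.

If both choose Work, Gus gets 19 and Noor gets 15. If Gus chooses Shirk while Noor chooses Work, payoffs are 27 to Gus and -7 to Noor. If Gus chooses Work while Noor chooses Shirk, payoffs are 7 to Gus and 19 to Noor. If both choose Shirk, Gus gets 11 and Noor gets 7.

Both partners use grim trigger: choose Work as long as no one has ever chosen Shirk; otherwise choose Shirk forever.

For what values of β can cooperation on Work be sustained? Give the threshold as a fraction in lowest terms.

Gus's threshold: (27−19)/(27−11) = 1/2.
Noor's threshold: (19−15)/(19−7) = 1/3.
1/2 > 1/3, so Gus binds and β* = 1/2.

1/2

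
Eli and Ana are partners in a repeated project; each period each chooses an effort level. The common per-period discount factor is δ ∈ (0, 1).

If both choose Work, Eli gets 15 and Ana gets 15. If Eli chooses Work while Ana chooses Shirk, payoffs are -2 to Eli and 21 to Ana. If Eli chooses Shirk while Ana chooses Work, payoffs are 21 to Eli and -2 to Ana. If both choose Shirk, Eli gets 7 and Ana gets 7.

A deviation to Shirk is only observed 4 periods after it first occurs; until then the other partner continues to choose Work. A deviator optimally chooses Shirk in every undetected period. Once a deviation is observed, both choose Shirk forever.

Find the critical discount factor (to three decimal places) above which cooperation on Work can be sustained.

The best deviation is to choose Shirk for all 4 undetected periods, earning 21 each, then 7 forever once detected.
Deviation value: 21(1−δ^4)/(1−δ) + 7δ^4/(1−δ); cooperation value: 15/(1−δ).
IC: 15 ≥ 21(1−δ^4) + 7δ^4 = 21 − 14δ^4.
So δ^4 ≥ 6/14 = 3/7, giving δ ≥ (3/7)^(1/4) ≈ 0.809.

0.809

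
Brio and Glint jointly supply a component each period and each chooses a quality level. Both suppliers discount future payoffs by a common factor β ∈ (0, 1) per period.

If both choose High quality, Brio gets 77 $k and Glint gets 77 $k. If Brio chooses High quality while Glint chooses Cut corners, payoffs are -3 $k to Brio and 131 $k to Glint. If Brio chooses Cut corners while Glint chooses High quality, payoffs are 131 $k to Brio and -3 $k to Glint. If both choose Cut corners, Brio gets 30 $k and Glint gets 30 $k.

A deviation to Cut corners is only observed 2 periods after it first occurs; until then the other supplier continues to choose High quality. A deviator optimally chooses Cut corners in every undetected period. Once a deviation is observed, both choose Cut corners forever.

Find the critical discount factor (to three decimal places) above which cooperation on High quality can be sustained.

A deviator earns 131 for 2 periods, then 30 forever; cooperating earns 77 forever. Multiplying the IC by (1−β):
77 ≥ 131(1−β^2) + 30β^2, so 101·β^2 ≥ 54 and β^2 ≥ 54/101.
β ≥ (54/101)^(1/2) ≈ 0.731.

0.731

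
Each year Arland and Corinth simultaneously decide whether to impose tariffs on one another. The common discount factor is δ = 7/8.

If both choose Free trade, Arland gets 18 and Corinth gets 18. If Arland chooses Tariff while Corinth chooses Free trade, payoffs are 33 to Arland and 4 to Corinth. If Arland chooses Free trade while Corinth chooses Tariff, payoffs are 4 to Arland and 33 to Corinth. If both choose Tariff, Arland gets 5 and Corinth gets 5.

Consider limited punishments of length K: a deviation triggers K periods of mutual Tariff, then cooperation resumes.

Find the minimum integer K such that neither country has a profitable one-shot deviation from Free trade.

IC: δ(1−δ^K)/(1−δ) ≥ (33−18)/(18−5) = 15/13.
With δ = 7/8: need 1 − δ^K ≥ 15/13·(1−7/8)/(7/8), i.e. δ^K ≤ 0.8352.
Since (7/8)^1 = 0.8750 and (7/8)^2 = 0.7656, the smallest such K is 2.

2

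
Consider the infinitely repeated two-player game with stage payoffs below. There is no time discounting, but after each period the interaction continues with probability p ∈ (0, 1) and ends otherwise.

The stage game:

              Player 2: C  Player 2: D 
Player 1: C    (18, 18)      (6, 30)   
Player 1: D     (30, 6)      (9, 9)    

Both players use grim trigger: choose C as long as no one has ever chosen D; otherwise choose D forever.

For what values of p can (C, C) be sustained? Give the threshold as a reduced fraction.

4/7

With no time discounting, the continuation probability p plays the role of the discount factor.
Grim-trigger IC: 18/(1−p) ≥ 30 + 9p/(1−p) ⇒ p ≥ (30−18)/(30−9) = 4/7.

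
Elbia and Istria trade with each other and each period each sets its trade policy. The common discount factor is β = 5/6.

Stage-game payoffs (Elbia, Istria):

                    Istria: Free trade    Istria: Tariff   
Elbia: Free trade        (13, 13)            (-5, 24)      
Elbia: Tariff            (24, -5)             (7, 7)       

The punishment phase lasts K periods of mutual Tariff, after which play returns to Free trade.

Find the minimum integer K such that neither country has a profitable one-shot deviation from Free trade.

No profitable deviation requires (13−7)(β+…+β^K) ≥ 24−13, i.e. β+…+β^K ≥ 11/6 ≈ 1.8333.
With β = 5/6, the partial sums are K=1: 0.8333, K=2: 1.5278, K=3: 2.1065.
K = 3 is the first length at which the sum reaches 1.8333.

3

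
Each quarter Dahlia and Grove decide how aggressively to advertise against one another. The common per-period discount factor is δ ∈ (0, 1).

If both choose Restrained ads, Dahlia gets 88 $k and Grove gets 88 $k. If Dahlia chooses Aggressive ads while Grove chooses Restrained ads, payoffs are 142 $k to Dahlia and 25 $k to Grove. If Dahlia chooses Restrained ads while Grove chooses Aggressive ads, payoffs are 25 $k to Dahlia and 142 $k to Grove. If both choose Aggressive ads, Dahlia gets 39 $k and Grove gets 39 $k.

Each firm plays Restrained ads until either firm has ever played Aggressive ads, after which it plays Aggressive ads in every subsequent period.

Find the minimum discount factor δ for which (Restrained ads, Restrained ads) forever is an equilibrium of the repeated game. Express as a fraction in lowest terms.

54/103

One-period gain from deviating is 142 − 88 = 54. The loss is 88 − 39 = 49 in every subsequent period, with present value 49·δ/(1−δ).
Deviation is unprofitable when 49·δ/(1−δ) ≥ 54, i.e. δ/(1−δ) ≥ 54/49.
Equivalently δ ≥ 54/(54+49) = 54/103.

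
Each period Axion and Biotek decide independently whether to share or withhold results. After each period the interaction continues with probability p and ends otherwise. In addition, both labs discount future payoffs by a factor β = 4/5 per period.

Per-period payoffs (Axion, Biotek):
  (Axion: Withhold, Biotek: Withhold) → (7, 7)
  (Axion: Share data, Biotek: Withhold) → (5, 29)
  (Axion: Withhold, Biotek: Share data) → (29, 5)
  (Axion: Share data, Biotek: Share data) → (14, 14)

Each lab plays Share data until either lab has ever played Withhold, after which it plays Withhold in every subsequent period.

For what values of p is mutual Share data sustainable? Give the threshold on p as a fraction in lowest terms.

Expected continuation weight on next period's payoff is β·p = 4/5·p, which plays the role of the discount factor.
Cooperation requires 4/5·p ≥ (29−14)/(29−7) = 15/22, hence p ≥ 75/88.

75/88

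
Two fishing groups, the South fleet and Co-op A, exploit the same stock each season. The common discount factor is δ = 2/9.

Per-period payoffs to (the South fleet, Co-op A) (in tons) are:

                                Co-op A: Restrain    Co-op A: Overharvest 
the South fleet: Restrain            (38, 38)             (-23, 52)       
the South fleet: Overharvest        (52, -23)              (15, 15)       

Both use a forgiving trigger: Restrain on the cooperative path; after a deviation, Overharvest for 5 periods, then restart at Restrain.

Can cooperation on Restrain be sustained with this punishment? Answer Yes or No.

Comparing payoff streams over the 6 periods until play realigns: cooperate → 38(1+δ+…+δ^5); deviate → 52 + 15(δ+…+δ^5).
Cooperation is sustained iff (38−15)(δ+…+δ^5) ≥ 52−38.
δ+…+δ^5 = 2/9·(1−(2/9)^5)/(1−2/9) = 0.2856, and (52−38)/(38−15) = 0.6087.
0.2856 < 0.6087, so cooperation is not sustainable.

No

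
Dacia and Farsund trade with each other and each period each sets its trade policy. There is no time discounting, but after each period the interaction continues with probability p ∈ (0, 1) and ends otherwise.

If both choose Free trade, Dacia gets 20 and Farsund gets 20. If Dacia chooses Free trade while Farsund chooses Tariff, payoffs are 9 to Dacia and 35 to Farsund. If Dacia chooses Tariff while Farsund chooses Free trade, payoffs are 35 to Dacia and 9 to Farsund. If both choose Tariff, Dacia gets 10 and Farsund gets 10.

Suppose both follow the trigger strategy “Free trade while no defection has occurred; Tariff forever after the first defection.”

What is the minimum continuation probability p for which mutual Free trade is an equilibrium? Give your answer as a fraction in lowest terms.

3/5

Expected cooperation value is 20 + p·20 + p²·20 + … = 20/(1−p); deviation gives 35 + p·10/(1−p).
20 ≥ 35(1−p) + 10p ⇒ 25p ≥ 15 ⇒ p ≥ 15/25 = 3/5.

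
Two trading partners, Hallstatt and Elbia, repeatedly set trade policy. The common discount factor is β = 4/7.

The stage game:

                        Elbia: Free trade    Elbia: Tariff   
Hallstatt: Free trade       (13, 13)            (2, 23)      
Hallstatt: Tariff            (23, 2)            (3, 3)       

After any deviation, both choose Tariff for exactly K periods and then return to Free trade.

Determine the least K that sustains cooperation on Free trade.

3

IC: β(1−β^K)/(1−β) ≥ (23−13)/(13−3) = 1.
With β = 4/7: need 1 − β^K ≥ 1·(1−4/7)/(4/7), i.e. β^K ≤ 0.2500.
Since (4/7)^2 = 0.3265 and (4/7)^3 = 0.1866, the smallest such K is 3.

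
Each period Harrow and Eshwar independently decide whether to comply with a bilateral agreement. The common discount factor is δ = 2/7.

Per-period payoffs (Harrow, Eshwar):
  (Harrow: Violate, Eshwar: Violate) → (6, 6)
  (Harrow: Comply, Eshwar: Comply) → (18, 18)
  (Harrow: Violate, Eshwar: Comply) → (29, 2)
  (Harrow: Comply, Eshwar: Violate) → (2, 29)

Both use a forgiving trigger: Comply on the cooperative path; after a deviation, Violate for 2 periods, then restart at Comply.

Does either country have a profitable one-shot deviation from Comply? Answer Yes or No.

Yes

Comparing payoff streams over the 3 periods until play realigns: cooperate → 18(1+δ+…+δ^2); deviate → 29 + 6(δ+…+δ^2).
Cooperation is sustained iff (18−6)(δ+…+δ^2) ≥ 29−18.
δ+…+δ^2 = 2/7·(1−(2/7)^2)/(1−2/7) = 0.3673, and (29−18)/(18−6) = 0.9167.
0.3673 < 0.9167, so cooperation is not sustainable.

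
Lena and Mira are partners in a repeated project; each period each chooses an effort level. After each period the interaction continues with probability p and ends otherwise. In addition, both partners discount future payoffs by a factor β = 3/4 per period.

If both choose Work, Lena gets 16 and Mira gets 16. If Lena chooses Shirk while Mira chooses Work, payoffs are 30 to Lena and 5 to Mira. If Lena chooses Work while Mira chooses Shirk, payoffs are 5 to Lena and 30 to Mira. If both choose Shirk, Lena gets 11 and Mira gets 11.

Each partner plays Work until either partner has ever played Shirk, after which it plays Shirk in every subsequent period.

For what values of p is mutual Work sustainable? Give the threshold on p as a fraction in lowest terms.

With continuation probability p and discount β, the effective per-period discount factor is βp.
Grim-trigger IC: βp ≥ (30−16)/(30−11) = 14/19.
So p ≥ (14/19)/(3/4) = 56/57.

56/57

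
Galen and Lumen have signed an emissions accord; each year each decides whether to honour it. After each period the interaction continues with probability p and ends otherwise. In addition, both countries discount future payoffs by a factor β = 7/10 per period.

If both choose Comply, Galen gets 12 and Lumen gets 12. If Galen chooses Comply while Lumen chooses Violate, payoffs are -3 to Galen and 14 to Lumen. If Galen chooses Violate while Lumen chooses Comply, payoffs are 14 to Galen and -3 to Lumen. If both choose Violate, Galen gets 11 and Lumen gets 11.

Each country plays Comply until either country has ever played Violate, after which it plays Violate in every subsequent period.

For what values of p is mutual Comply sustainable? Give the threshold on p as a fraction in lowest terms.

With continuation probability p and discount β, the effective per-period discount factor is βp.
Grim-trigger IC: βp ≥ (14−12)/(14−11) = 2/3.
So p ≥ (2/3)/(7/10) = 20/21.

20/21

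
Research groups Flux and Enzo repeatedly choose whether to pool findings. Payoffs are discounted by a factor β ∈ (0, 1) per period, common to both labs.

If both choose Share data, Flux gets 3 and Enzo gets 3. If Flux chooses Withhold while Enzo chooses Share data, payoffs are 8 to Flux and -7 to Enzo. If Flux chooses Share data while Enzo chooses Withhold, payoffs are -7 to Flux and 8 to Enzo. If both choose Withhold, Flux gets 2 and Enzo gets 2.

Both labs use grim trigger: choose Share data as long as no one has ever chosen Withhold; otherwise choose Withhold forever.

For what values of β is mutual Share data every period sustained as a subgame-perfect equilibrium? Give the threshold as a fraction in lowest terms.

5/6

One-period gain from deviating is 8 − 3 = 5. The loss is 3 − 2 = 1 in every subsequent period, with present value 1·β/(1−β).
Deviation is unprofitable when 1·β/(1−β) ≥ 5, i.e. β/(1−β) ≥ 5.
Equivalently β ≥ 5/(5+1) = 5/6.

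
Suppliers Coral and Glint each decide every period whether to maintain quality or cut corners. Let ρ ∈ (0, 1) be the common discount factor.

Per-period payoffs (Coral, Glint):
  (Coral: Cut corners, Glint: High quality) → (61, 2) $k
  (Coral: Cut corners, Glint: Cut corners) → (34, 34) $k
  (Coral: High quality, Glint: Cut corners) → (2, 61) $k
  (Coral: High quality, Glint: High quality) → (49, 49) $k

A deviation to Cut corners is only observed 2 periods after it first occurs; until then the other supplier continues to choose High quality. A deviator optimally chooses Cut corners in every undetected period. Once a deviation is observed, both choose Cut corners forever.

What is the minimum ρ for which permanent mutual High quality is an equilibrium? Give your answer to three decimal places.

The best deviation is to choose Cut corners for all 2 undetected periods, earning 61 each, then 34 forever once detected.
Deviation value: 61(1−ρ^2)/(1−ρ) + 34ρ^2/(1−ρ); cooperation value: 49/(1−ρ).
IC: 49 ≥ 61(1−ρ^2) + 34ρ^2 = 61 − 27ρ^2.
So ρ^2 ≥ 12/27 = 4/9, giving ρ ≥ (4/9)^(1/2) ≈ 0.667.

0.667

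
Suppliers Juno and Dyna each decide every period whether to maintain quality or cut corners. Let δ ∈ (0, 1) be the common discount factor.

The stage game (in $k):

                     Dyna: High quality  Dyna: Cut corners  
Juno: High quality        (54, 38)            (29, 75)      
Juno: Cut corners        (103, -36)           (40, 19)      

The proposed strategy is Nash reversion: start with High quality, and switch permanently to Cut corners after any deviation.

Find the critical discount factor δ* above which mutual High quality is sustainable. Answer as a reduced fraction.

7/9

For Juno: deviation gain 103−54 = 49, per-period punishment loss 54−40 = 14. IC gives δ ≥ 49/63 = 7/9.
For Dyna: gain 37, loss 19 per period, so δ ≥ 37/56.
The tighter constraint is Juno's, so cooperation needs δ ≥ 7/9.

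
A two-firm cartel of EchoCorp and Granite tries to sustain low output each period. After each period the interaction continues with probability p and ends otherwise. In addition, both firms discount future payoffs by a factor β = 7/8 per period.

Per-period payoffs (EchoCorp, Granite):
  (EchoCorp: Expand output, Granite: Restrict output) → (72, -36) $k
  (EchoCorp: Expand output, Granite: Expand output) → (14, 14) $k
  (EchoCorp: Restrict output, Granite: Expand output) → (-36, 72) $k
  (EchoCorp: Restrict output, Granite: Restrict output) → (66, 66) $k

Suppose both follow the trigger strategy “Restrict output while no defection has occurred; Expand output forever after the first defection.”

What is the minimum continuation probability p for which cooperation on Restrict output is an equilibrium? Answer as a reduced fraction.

24/203

Expected continuation weight on next period's payoff is β·p = 7/8·p, which plays the role of the discount factor.
Cooperation requires 7/8·p ≥ (72−66)/(72−14) = 3/29, hence p ≥ 24/203.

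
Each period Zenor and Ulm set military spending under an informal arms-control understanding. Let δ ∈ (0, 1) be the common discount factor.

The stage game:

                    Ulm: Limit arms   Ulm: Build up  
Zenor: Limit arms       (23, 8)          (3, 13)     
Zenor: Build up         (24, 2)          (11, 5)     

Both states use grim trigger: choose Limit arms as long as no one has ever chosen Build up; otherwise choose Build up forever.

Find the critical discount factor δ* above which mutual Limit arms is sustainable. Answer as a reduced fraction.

5/8

Zenor: cooperation gives 23 each period; deviation gives 24 once then 11 forever.
  23/(1−δ) ≥ 24 + 11δ/(1−δ) ⇒ δ ≥ 1/13.
Ulm: cooperation gives 8 each period; deviation gives 13 once then 5 forever.
  δ ≥ 5/8.
Both must hold, so the binding constraint is Ulm's: δ ≥ 5/8.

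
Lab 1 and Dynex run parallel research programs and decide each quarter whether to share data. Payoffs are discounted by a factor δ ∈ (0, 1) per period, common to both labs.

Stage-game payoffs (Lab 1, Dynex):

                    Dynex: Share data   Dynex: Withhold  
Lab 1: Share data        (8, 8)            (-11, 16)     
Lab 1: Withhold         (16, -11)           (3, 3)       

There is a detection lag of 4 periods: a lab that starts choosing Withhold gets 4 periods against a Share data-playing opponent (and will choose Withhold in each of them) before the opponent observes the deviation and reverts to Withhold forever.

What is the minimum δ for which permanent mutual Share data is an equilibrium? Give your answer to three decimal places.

Deviating for the 4 undetected periods gains 16−8 = 8 per period over cooperation, then loses 8−3 = 5 per period forever once punishment starts.
Gain: 8(1 + δ + … + δ^3); loss: 5·δ^4/(1−δ).
No profitable deviation ⇔ 8(1−δ^4) ≤ 5·δ^4, i.e. δ^4 ≥ 8/(8+5) = 8/13.
Hence δ ≥ (8/13)^(1/4) ≈ 0.886.

0.886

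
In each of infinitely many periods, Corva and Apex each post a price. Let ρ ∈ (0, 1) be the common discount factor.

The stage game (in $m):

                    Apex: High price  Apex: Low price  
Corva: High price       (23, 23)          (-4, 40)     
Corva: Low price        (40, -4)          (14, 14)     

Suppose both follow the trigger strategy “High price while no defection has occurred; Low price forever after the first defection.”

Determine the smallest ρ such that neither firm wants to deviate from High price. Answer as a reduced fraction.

17/26

One-period gain from deviating is 40 − 23 = 17. The loss is 23 − 14 = 9 in every subsequent period, with present value 9·ρ/(1−ρ).
Deviation is unprofitable when 9·ρ/(1−ρ) ≥ 17, i.e. ρ/(1−ρ) ≥ 17/9.
Equivalently ρ ≥ 17/(17+9) = 17/26.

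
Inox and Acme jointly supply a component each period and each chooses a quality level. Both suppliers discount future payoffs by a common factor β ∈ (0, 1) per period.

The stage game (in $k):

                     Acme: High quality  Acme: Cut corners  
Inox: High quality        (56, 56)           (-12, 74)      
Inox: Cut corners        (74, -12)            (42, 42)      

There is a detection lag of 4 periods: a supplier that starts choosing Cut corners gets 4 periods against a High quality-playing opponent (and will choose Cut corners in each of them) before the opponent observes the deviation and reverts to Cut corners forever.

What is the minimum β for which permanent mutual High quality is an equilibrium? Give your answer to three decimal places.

0.866

Deviating for the 4 undetected periods gains 74−56 = 18 per period over cooperation, then loses 56−42 = 14 per period forever once punishment starts.
Gain: 18(1 + β + … + β^3); loss: 14·β^4/(1−β).
No profitable deviation ⇔ 18(1−β^4) ≤ 14·β^4, i.e. β^4 ≥ 18/(18+14) = 9/16.
Hence β ≥ (9/16)^(1/4) ≈ 0.866.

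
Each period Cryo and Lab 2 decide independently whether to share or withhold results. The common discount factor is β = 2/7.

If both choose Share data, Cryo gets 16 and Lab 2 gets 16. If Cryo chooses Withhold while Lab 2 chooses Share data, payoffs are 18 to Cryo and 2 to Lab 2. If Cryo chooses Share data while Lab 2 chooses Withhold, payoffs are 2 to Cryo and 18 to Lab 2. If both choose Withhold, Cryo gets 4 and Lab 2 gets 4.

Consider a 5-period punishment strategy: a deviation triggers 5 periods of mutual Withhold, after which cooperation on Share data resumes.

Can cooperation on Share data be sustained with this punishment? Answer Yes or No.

A one-shot deviation gives 18 now, then 4 for 5 periods, then back to 16.
Gain from deviating: (18−16) today; loss: (16−4) in each of the next 5 periods.
No-deviation condition: (16−4)(β+…+β^5) ≥ 18−16, i.e. β+…+β^5 ≥ 1/6.
At β = 2/7: β+…+β^5 = 0.3992 ≥ 0.1667.
So cooperation is sustainable.

Yes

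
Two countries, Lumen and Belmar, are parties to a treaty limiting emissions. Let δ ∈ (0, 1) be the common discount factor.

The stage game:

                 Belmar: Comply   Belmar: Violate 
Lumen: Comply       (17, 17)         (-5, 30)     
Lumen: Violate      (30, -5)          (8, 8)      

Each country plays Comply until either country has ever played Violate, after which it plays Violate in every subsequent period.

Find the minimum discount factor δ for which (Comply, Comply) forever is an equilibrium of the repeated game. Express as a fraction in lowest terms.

Under grim trigger the critical discount factor is (T−C)/(T−P) with T = 30, C = 17, P = 8.
δ* = (30−17)/(30−8) = 13/22.

13/22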